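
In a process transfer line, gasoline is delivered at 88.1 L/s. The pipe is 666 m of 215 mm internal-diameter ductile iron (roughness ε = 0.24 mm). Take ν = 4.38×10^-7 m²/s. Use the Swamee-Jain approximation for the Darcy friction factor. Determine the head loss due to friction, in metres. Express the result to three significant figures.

h_f ≈ 19.0 m

V = 4Q/(πD²) = 4·0.0881/(π·0.215²) = 2.427 m/s
Re = VD/ν = 2.427·0.215/4.38×10^-7 = 1.19×10^6 → turbulent
ε/D = 0.24/215 = 0.00112
Swamee-Jain: f = 0.02049
h_f = f(L/D)V²/(2g) = 0.02049·(666/0.215)·2.427²/(2·9.81) = 19.05 m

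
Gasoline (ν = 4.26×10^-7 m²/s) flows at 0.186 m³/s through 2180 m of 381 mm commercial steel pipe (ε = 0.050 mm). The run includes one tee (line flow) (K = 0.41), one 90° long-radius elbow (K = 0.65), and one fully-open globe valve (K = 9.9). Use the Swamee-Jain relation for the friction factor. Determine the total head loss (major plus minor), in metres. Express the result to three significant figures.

V = 4Q/(πD²) = 1.631 m/s; V²/2g = 0.1357 m
Re = 1.46×10^6, ε/D = 1.31×10^-4 → f = 0.01361 (Swamee-Jain)
Major: h_f = f(L/D)·V²/2g = 0.01361·5722·0.1357 = 10.56 m
Minor: ΣK = 11.0; h_m = ΣK·V²/2g = 1.487 m
Total H_L = 10.56 + 1.487 = 12.05 m

H_L ≈ 12.0 m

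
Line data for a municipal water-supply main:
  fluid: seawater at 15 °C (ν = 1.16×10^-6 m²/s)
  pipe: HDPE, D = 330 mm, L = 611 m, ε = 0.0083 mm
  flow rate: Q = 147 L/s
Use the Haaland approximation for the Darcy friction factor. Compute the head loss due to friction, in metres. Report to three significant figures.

V = 4Q/(πD²) = 4·0.147/(π·0.330²) = 1.719 m/s
Re = VD/ν = 1.719·0.330/1.16×10^-6 = 4.89×10^5 → turbulent
ε/D = 0.0083/330 = 2.52×10^-5
Haaland: f = 0.01341
h_f = f(L/D)V²/(2g) = 0.01341·(611/0.330)·1.719²/(2·9.81) = 3.738 m

h_f ≈ 3.74 m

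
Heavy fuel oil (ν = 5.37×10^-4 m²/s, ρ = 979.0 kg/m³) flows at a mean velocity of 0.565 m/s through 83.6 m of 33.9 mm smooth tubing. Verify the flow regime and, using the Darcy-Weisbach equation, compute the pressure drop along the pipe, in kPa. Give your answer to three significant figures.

Δp ≈ 691 kPa

Re = VD/ν = 0.565·0.03390/5.37×10^-4 = 35.7 → laminar (Re < 2300)
f = 64/Re = 1.794
h_f = f(L/D)V²/(2g) = 1.794·(83.6/0.03390)·0.565²/(2·9.81) = 72.00 m
Δp = ρg·h_f = 979.0·9.81·72.00 = 691.5 kPa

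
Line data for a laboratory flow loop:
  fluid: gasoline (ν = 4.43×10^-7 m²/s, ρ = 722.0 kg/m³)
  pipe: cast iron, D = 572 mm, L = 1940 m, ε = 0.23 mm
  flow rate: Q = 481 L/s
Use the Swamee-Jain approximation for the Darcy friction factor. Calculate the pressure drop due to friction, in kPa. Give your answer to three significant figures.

Δp ≈ 69.6 kPa

V = 4Q/(πD²) = 4·0.481/(π·0.572²) = 1.872 m/s
Re = VD/ν = 1.872·0.572/4.43×10^-7 = 2.42×10^6 → turbulent
ε/D = 0.23/572 = 4.02×10^-4
Swamee-Jain: f = 0.01623
h_f = f(L/D)V²/(2g) = 0.01623·(1940/0.572)·1.872²/(2·9.81) = 9.831 m
Δp = ρg·h_f = 722.0·9.81·9.831 = 69.63 kPa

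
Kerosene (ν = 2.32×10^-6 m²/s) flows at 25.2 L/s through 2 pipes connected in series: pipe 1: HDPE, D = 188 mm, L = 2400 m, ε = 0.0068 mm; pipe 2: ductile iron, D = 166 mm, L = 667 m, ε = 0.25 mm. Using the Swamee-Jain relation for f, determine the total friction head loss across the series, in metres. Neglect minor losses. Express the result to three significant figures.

H ≈ 17.1 m

Pipe 1: V = 0.9078 m/s, Re = 7.36×10^4, ε/D = 3.62×10^-5, f = 0.01925, h_1 = f(L/D)V²/2g = 10.32 m
Pipe 2: V = 1.164 m/s, Re = 8.33×10^4, ε/D = 0.00151, f = 0.02431, h_2 = f(L/D)V²/2g = 6.749 m
Series → Q common, losses add: H = Σh = 17.07 m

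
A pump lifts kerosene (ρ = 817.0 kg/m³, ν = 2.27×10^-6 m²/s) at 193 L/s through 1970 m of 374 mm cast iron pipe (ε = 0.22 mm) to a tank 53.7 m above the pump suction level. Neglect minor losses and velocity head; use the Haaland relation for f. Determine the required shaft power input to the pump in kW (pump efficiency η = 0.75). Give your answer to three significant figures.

P_shaft ≈ 143 kW

V = 4Q/(πD²) = 1.757 m/s; Re = 2.89×10^5; ε/D = 5.88×10^-4; f = 0.01861
h_f = f(L/D)V²/2g = 15.42 m
Total head H = z + h_f = 53.7 + 15.42 = 69.12 m
P_hyd = ρgQH = 817.0·9.81·0.193·69.12 = 106.9 kW
P_shaft = P_hyd/η = 106.9/0.75 = 142.6 kW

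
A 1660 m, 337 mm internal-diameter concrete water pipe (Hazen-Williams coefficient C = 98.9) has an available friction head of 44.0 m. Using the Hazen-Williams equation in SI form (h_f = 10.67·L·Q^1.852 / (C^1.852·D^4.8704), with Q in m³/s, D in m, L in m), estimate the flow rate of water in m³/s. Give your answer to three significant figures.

Q ≈ 0.222 m³/s

Rearranging: Q = [h_f·C^1.852·D^4.8704 / (10.67·L)]^(1/1.852)
Q = [44.0·98.9^1.852·0.337^4.8704 / (10.67·1660)]^0.540 = 0.2221 m³/s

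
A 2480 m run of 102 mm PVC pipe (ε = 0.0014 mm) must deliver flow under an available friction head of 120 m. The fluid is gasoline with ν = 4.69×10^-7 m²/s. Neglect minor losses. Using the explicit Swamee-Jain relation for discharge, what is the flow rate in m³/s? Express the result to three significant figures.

Q ≈ 0.0223 m³/s

Swamee-Jain (Type II): Q = -0.965·√(gD⁵h_f/L)·ln[ε/(3.7D) + √(3.17ν²L/(gD³h_f))]
√(gD⁵h_f/L) = √(9.81·0.102⁵·120/2480) = 0.002289
ε/(3.7D) = 3.71×10^-6; √(3.17ν²L/(gD³h_f)) = 3.72×10^-5
Q = -0.965·0.002289·ln(4.091×10^-5) = 0.02232 m³/s
Check: V = 2.73 m/s, Re = 5.94×10^5, f = 0.01294, h_f = 120 m ≈ 120 m ✓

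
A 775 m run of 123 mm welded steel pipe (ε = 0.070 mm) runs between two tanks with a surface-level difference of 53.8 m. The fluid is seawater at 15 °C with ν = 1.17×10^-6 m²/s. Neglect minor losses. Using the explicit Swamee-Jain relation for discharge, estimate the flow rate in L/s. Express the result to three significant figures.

Swamee-Jain (Type II): Q = -0.965·√(gD⁵h_f/L)·ln[ε/(3.7D) + √(3.17ν²L/(gD³h_f))]
√(gD⁵h_f/L) = √(9.81·0.123⁵·53.8/775) = 0.004379
ε/(3.7D) = 1.54×10^-4; √(3.17ν²L/(gD³h_f)) = 5.85×10^-5
Q = -0.965·0.004379·ln(2.123×10^-4) = 0.03574 m³/s
Check: V = 3.01 m/s, Re = 3.16×10^5, f = 0.01865, h_f = 54.2 m ≈ 53.8 m ✓

Q ≈ 35.7 L/s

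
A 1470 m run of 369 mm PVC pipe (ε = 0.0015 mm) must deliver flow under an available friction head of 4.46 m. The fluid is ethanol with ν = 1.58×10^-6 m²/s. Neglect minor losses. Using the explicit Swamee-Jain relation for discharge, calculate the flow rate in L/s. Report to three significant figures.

Q ≈ 131 L/s

Swamee-Jain (Type II): Q = -0.965·√(gD⁵h_f/L)·ln[ε/(3.7D) + √(3.17ν²L/(gD³h_f))]
√(gD⁵h_f/L) = √(9.81·0.369⁵·4.46/1470) = 0.01427
ε/(3.7D) = 1.10×10^-6; √(3.17ν²L/(gD³h_f)) = 7.27×10^-5
Q = -0.965·0.01427·ln(7.384×10^-5) = 0.1310 m³/s
Check: V = 1.23 m/s, Re = 2.86×10^5, f = 0.01455, h_f = 4.43 m ≈ 4.46 m ✓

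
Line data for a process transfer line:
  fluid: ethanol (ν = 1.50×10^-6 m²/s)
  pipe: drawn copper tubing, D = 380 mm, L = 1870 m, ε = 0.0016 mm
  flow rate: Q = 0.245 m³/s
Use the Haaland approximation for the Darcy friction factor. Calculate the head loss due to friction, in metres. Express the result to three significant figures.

V = 4Q/(πD²) = 4·0.245/(π·0.380²) = 2.160 m/s
Re = VD/ν = 2.160·0.380/1.50×10^-6 = 5.47×10^5 → turbulent
ε/D = 0.0016/380 = 4.21×10^-6
Haaland: f = 0.01290
h_f = f(L/D)V²/(2g) = 0.01290·(1870/0.380)·2.160²/(2·9.81) = 15.10 m

h_f ≈ 15.1 m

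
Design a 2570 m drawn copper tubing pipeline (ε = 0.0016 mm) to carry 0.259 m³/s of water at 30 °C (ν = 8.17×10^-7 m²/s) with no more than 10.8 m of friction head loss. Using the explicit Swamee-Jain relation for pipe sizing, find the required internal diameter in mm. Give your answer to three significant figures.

D ≈ 440 mm

Swamee-Jain (Type III): D = 0.66·[ε^1.25·(LQ²/(gh_f))^4.75 + ν·Q^9.4·(L/(gh_f))^5.2]^0.04
LQ²/(gh_f) = 1.627; L/(gh_f) = 24.26
Term 1 = ε^1.25·(…)^4.75 = 5.75×10^-7; Term 2 = ν·Q^9.4·(…)^5.2 = 3.97×10^-5
D = 0.66·(5.75×10^-7 + 3.97×10^-5)^0.04 = 0.4403 m = 440 mm
Check: V = 1.70 m/s, Re = 9.17×10^5, f = 0.01187, h_f = 10.2 m ≈ 10.8 m ✓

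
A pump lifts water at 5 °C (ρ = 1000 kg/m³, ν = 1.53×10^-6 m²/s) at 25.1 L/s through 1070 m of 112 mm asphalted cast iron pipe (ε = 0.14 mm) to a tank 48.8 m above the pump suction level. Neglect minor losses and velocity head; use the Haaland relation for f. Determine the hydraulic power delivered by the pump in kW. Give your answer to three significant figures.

P_hyd ≈ 29.1 kW

V = 4Q/(πD²) = 2.548 m/s; Re = 1.86×10^5; ε/D = 0.00125; f = 0.02193
h_f = f(L/D)V²/2g = 69.31 m
Total head H = z + h_f = 48.8 + 69.31 = 118.1 m
P_hyd = ρgQH = 1000·9.81·0.0251·118.1 = 29.08 kW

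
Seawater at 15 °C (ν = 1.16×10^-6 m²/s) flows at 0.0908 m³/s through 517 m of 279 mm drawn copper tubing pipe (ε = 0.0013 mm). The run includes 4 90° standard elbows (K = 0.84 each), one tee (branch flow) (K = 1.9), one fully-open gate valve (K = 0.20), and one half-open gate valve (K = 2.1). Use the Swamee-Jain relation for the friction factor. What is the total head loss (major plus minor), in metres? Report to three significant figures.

V = 4Q/(πD²) = 1.485 m/s; V²/2g = 0.1124 m
Re = 3.57×10^5, ε/D = 4.66×10^-6 → f = 0.01398 (Swamee-Jain)
Major: h_f = f(L/D)·V²/2g = 0.01398·1853·0.1124 = 2.912 m
Minor: ΣK = 7.56; h_m = ΣK·V²/2g = 0.8500 m
Total H_L = 2.912 + 0.8500 = 3.762 m

H_L ≈ 3.76 m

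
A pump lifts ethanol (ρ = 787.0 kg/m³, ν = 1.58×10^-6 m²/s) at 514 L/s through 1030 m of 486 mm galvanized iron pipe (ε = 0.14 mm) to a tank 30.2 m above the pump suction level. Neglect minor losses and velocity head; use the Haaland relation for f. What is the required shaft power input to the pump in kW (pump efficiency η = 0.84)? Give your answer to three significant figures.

V = 4Q/(πD²) = 2.771 m/s; Re = 8.52×10^5; ε/D = 2.88×10^-4; f = 0.01560
h_f = f(L/D)V²/2g = 12.93 m
Total head H = z + h_f = 30.2 + 12.93 = 43.13 m
P_hyd = ρgQH = 787.0·9.81·0.514·43.13 = 171.2 kW
P_shaft = P_hyd/η = 171.2/0.84 = 203.8 kW

P_shaft ≈ 204 kW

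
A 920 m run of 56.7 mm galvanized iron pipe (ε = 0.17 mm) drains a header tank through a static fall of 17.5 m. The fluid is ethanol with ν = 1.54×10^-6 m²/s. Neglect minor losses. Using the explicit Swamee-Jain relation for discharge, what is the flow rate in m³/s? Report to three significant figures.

Swamee-Jain (Type II): Q = -0.965·√(gD⁵h_f/L)·ln[ε/(3.7D) + √(3.17ν²L/(gD³h_f))]
√(gD⁵h_f/L) = √(9.81·0.0567⁵·17.5/920) = 3.307×10^-4
ε/(3.7D) = 8.10×10^-4; √(3.17ν²L/(gD³h_f)) = 4.70×10^-4
Q = -0.965·3.307×10^-4·ln(0.001280) = 0.002125 m³/s
Check: V = 0.842 m/s, Re = 3.10×10^4, f = 0.03023, h_f = 17.7 m ≈ 17.5 m ✓

Q ≈ 0.00213 m³/s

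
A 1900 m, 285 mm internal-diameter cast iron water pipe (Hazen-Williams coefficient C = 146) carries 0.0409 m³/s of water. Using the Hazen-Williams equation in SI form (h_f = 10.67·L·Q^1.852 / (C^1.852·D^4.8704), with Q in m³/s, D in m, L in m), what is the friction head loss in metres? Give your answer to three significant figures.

h_f = 10.67·1900·0.0409^1.852 / (146^1.852·0.285^4.8704) = 2.413 m

h_f ≈ 2.41 m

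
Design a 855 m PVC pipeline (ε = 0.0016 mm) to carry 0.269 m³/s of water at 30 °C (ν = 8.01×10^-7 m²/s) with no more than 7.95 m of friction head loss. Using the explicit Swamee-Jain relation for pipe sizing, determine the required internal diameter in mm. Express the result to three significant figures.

D ≈ 378 mm

Swamee-Jain (Type III): D = 0.66·[ε^1.25·(LQ²/(gh_f))^4.75 + ν·Q^9.4·(L/(gh_f))^5.2]^0.04
LQ²/(gh_f) = 0.7933; L/(gh_f) = 10.96
Term 1 = ε^1.25·(…)^4.75 = 1.89×10^-8; Term 2 = ν·Q^9.4·(…)^5.2 = 8.93×10^-7
D = 0.66·(1.89×10^-8 + 8.93×10^-7)^0.04 = 0.3784 m = 378 mm
Check: V = 2.39 m/s, Re = 1.13×10^6, f = 0.01149, h_f = 7.57 m ≈ 7.95 m ✓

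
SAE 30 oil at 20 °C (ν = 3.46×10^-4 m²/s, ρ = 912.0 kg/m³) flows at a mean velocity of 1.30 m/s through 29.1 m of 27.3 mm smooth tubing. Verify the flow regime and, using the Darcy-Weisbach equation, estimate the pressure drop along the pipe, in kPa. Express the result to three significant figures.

Re = VD/ν = 1.30·0.02730/3.46×10^-4 = 103 → laminar (Re < 2300)
f = 64/Re = 0.6240
h_f = f(L/D)V²/(2g) = 0.6240·(29.1/0.02730)·1.30²/(2·9.81) = 57.29 m
Δp = ρg·h_f = 912.0·9.81·57.29 = 512.5 kPa

Δp ≈ 513 kPa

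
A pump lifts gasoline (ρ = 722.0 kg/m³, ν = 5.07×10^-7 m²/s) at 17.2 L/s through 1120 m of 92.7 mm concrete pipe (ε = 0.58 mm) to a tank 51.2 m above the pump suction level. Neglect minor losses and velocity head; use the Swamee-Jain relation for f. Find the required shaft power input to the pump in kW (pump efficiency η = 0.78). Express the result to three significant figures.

P_shaft ≈ 28.5 kW

V = 4Q/(πD²) = 2.548 m/s; Re = 4.66×10^5; ε/D = 0.00626; f = 0.03281
h_f = f(L/D)V²/2g = 131.2 m
Total head H = z + h_f = 51.2 + 131.2 = 182.4 m
P_hyd = ρgQH = 722.0·9.81·0.0172·182.4 = 22.22 kW
P_shaft = P_hyd/η = 22.22/0.78 = 28.49 kW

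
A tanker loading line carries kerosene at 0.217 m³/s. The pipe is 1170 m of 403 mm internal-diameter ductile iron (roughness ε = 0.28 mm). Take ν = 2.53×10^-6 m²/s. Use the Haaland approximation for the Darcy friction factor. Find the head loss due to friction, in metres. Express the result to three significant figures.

h_f ≈ 8.23 m

V = 4Q/(πD²) = 4·0.217/(π·0.403²) = 1.701 m/s
Re = VD/ν = 1.701·0.403/2.53×10^-6 = 2.71×10^5 → turbulent
ε/D = 0.28/403 = 6.95×10^-4
Haaland: f = 0.01923
h_f = f(L/D)V²/(2g) = 0.01923·(1170/0.403)·1.701²/(2·9.81) = 8.235 m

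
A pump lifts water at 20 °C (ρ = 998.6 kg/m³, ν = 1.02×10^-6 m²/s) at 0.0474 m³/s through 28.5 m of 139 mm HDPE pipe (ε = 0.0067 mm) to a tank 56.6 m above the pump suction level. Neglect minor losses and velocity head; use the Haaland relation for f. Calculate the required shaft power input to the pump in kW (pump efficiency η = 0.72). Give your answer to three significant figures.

V = 4Q/(πD²) = 3.124 m/s; Re = 4.26×10^5; ε/D = 4.82×10^-5; f = 0.01398
h_f = f(L/D)V²/2g = 1.425 m
Total head H = z + h_f = 56.6 + 1.425 = 58.03 m
P_hyd = ρgQH = 998.6·9.81·0.0474·58.03 = 26.94 kW
P_shaft = P_hyd/η = 26.94/0.72 = 37.42 kW

P_shaft ≈ 37.4 kW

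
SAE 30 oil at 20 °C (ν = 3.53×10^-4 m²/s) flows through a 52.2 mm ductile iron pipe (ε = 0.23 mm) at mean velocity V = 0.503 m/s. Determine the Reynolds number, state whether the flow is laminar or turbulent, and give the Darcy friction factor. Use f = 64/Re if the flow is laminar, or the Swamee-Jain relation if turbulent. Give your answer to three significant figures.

Re ≈ 74.4; laminar; f = 64/Re ≈ 0.860

Re = VD/ν = 0.5030·0.0522/3.53×10^-4 = 74.4
Re < 2300 → laminar → f = 64/Re = 0.8604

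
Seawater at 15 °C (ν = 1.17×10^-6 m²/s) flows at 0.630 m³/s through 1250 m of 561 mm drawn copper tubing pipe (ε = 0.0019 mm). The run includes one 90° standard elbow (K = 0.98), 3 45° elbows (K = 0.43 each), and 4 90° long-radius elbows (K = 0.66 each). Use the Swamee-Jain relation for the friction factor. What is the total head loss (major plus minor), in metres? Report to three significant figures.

H_L ≈ 9.98 m

V = 4Q/(πD²) = 2.549 m/s; V²/2g = 0.3311 m
Re = 1.22×10^6, ε/D = 3.39×10^-6 → f = 0.01132 (Swamee-Jain)
Major: h_f = f(L/D)·V²/2g = 0.01132·2228·0.3311 = 8.352 m
Minor: ΣK = 4.91; h_m = ΣK·V²/2g = 1.626 m
Total H_L = 8.352 + 1.626 = 9.978 m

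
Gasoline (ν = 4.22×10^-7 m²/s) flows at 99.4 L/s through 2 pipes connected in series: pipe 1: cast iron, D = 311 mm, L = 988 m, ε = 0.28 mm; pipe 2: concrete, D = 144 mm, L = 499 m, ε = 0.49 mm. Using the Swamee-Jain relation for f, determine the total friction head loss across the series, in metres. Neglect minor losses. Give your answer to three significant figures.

Pipe 1: V = 1.309 m/s, Re = 9.64×10^5, ε/D = 9.00×10^-4, f = 0.01958, h_1 = f(L/D)V²/2g = 5.427 m
Pipe 2: V = 6.103 m/s, Re = 2.08×10^6, ε/D = 0.00340, f = 0.02722, h_2 = f(L/D)V²/2g = 179.1 m
Series → Q common, losses add: H = Σh = 184.5 m

H ≈ 184 m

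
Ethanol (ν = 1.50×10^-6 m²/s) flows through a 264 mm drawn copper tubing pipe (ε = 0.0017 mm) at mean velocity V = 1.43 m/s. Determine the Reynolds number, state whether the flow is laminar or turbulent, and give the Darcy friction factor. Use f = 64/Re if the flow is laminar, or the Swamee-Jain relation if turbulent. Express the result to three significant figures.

Re ≈ 2.52×10^5; turbulent; f ≈ 0.0149

Re = VD/ν = 1.430·0.264/1.50×10^-6 = 2.52×10^5
Re > 4000 → turbulent; ε/D = 6.44×10^-6
Swamee-Jain: f = 0.01493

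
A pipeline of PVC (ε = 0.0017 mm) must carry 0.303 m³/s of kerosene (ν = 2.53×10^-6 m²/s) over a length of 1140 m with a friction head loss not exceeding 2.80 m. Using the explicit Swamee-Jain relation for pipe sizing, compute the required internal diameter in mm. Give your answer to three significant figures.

Swamee-Jain (Type III): D = 0.66·[ε^1.25·(LQ²/(gh_f))^4.75 + ν·Q^9.4·(L/(gh_f))^5.2]^0.04
LQ²/(gh_f) = 3.810; L/(gh_f) = 41.50
Term 1 = ε^1.25·(…)^4.75 = 3.53×10^-5; Term 2 = ν·Q^9.4·(…)^5.2 = 0.00876
D = 0.66·(3.53×10^-5 + 0.00876)^0.04 = 0.5462 m = 546 mm
Check: V = 1.29 m/s, Re = 2.79×10^5, f = 0.01460, h_f = 2.60 m ≈ 2.80 m ✓

D ≈ 546 mm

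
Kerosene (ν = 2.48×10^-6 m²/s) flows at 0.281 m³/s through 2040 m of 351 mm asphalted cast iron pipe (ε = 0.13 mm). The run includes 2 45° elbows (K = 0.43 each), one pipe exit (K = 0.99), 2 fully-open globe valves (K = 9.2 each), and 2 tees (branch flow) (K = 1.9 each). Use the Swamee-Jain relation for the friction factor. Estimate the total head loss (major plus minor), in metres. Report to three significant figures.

V = 4Q/(πD²) = 2.904 m/s; V²/2g = 0.4298 m
Re = 4.11×10^5, ε/D = 3.70×10^-4 → f = 0.01712 (Swamee-Jain)
Major: h_f = f(L/D)·V²/2g = 0.01712·5812·0.4298 = 42.77 m
Minor: ΣK = 24.0; h_m = ΣK·V²/2g = 10.34 m
Total H_L = 42.77 + 10.34 = 53.11 m

H_L ≈ 53.1 m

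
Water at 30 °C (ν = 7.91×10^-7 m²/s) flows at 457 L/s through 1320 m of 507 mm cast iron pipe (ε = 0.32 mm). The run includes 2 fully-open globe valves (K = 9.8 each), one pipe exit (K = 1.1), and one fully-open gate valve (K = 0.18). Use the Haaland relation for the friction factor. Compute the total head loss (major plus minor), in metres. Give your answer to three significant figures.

V = 4Q/(πD²) = 2.264 m/s; V²/2g = 0.2612 m
Re = 1.45×10^6, ε/D = 6.31×10^-4 → f = 0.01790 (Haaland)
Major: h_f = f(L/D)·V²/2g = 0.01790·2604·0.2612 = 12.17 m
Minor: ΣK = 20.9; h_m = ΣK·V²/2g = 5.453 m
Total H_L = 12.17 + 5.453 = 17.63 m

H_L ≈ 17.6 m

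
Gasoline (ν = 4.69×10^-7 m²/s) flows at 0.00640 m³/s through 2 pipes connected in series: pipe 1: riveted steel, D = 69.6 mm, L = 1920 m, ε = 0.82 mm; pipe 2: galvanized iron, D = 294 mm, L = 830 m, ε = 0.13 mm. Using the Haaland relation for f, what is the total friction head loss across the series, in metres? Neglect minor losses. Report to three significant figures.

Pipe 1: V = 1.682 m/s, Re = 2.50×10^5, ε/D = 0.0118, f = 0.04038, h_1 = f(L/D)V²/2g = 160.7 m
Pipe 2: V = 0.09427 m/s, Re = 5.91×10^4, ε/D = 4.42×10^-4, f = 0.02145, h_2 = f(L/D)V²/2g = 0.02743 m
Series → Q common, losses add: H = Σh = 160.7 m

H ≈ 161 m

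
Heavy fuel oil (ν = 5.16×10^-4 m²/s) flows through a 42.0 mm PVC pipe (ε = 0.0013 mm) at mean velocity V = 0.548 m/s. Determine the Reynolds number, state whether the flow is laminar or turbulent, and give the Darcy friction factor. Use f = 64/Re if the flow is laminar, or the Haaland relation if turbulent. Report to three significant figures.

Re ≈ 44.6; laminar; f = 64/Re ≈ 1.43

Re = VD/ν = 0.5480·0.0420/5.16×10^-4 = 44.6
Re < 2300 → laminar → f = 64/Re = 1.435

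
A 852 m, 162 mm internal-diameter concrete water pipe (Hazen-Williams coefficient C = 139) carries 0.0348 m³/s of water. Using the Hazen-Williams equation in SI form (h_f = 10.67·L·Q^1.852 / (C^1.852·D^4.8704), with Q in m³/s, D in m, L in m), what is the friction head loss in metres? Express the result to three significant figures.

h_f ≈ 13.8 m

h_f = 10.67·852·0.0348^1.852 / (139^1.852·0.162^4.8704) = 13.76 m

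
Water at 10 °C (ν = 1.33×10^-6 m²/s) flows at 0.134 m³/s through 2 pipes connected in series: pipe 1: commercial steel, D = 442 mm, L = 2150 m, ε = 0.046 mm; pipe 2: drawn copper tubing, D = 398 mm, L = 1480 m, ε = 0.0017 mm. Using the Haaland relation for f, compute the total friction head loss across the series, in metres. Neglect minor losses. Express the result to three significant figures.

H ≈ 6.02 m

Pipe 1: V = 0.8733 m/s, Re = 2.90×10^5, ε/D = 1.04×10^-4, f = 0.01534, h_1 = f(L/D)V²/2g = 2.900 m
Pipe 2: V = 1.077 m/s, Re = 3.22×10^5, ε/D = 4.27×10^-6, f = 0.01419, h_2 = f(L/D)V²/2g = 3.119 m
Series → Q common, losses add: H = Σh = 6.019 m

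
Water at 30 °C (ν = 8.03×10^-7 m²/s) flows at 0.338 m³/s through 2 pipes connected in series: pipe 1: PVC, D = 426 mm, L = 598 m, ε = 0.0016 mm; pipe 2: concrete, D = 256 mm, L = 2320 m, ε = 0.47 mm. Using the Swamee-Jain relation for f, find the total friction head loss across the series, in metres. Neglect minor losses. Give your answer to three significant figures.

Pipe 1: V = 2.371 m/s, Re = 1.26×10^6, ε/D = 3.76×10^-6, f = 0.01128, h_1 = f(L/D)V²/2g = 4.539 m
Pipe 2: V = 6.567 m/s, Re = 2.09×10^6, ε/D = 0.00184, f = 0.02304, h_2 = f(L/D)V²/2g = 458.9 m
Series → Q common, losses add: H = Σh = 463.4 m

H ≈ 463 m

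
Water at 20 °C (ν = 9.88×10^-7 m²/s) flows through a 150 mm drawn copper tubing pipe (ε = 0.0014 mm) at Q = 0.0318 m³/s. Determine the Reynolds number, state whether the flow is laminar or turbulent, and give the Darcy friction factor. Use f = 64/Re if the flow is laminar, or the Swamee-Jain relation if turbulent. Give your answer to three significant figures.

V = 4Q/(πD²) = 1.800 m/s
Re = VD/ν = 1.800·0.150/9.88×10^-7 = 2.73×10^5
Re > 4000 → turbulent; ε/D = 9.33×10^-6
Swamee-Jain: f = 0.01473

Re ≈ 2.73×10^5; turbulent; f ≈ 0.0147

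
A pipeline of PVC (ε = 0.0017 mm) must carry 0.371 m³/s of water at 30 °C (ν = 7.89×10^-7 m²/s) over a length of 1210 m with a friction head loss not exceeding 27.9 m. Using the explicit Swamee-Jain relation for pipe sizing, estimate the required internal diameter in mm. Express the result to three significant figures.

D ≈ 354 mm

Swamee-Jain (Type III): D = 0.66·[ε^1.25·(LQ²/(gh_f))^4.75 + ν·Q^9.4·(L/(gh_f))^5.2]^0.04
LQ²/(gh_f) = 0.6085; L/(gh_f) = 4.421
Term 1 = ε^1.25·(…)^4.75 = 5.80×10^-9; Term 2 = ν·Q^9.4·(…)^5.2 = 1.61×10^-7
D = 0.66·(5.80×10^-9 + 1.61×10^-7)^0.04 = 0.3535 m = 354 mm
Check: V = 3.78 m/s, Re = 1.69×10^6, f = 0.01081, h_f = 26.9 m ≈ 27.9 m ✓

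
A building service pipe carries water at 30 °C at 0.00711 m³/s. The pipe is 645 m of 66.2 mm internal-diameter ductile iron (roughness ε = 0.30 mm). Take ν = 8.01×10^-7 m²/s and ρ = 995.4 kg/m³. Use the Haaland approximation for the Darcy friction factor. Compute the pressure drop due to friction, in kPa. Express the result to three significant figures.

Δp ≈ 622 kPa

V = 4Q/(πD²) = 4·0.00711/(π·0.0662²) = 2.066 m/s
Re = VD/ν = 2.066·0.0662/8.01×10^-7 = 1.71×10^5 → turbulent
ε/D = 0.30/66.2 = 0.00453
Haaland: f = 0.03008
h_f = f(L/D)V²/(2g) = 0.03008·(645/0.0662)·2.066²/(2·9.81) = 63.74 m
Δp = ρg·h_f = 995.4·9.81·63.74 = 622.4 kPa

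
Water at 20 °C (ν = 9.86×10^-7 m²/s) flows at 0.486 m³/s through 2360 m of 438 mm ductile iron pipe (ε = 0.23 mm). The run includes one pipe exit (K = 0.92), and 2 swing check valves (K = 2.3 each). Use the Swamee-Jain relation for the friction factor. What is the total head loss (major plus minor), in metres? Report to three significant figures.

V = 4Q/(πD²) = 3.226 m/s; V²/2g = 0.5303 m
Re = 1.43×10^6, ε/D = 5.25×10^-4 → f = 0.01731 (Swamee-Jain)
Major: h_f = f(L/D)·V²/2g = 0.01731·5388·0.5303 = 49.46 m
Minor: ΣK = 5.52; h_m = ΣK·V²/2g = 2.927 m
Total H_L = 49.46 + 2.927 = 52.39 m

H_L ≈ 52.4 m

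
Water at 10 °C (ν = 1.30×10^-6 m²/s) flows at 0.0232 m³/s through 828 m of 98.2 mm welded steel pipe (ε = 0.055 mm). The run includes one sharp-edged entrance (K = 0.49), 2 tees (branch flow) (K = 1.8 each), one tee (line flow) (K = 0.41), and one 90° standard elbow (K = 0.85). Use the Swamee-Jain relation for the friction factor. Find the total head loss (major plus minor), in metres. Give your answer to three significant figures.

V = 4Q/(πD²) = 3.063 m/s; V²/2g = 0.4782 m
Re = 2.31×10^5, ε/D = 5.60×10^-4 → f = 0.01902 (Swamee-Jain)
Major: h_f = f(L/D)·V²/2g = 0.01902·8432·0.4782 = 76.68 m
Minor: ΣK = 5.35; h_m = ΣK·V²/2g = 2.559 m
Total H_L = 76.68 + 2.559 = 79.24 m

H_L ≈ 79.2 m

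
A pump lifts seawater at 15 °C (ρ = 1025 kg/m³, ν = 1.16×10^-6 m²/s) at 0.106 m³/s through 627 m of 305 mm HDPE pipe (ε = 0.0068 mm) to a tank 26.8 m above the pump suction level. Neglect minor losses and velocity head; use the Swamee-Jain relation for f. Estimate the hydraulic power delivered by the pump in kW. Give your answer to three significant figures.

P_hyd ≈ 31.9 kW

V = 4Q/(πD²) = 1.451 m/s; Re = 3.81×10^5; ε/D = 2.23×10^-5; f = 0.01405
h_f = f(L/D)V²/2g = 3.098 m
Total head H = z + h_f = 26.8 + 3.098 = 29.90 m
P_hyd = ρgQH = 1025·9.81·0.106·29.90 = 31.87 kW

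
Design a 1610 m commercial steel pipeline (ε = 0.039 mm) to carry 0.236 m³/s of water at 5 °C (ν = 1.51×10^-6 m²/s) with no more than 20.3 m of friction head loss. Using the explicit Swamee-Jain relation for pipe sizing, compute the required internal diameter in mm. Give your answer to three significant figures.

D ≈ 354 mm

Swamee-Jain (Type III): D = 0.66·[ε^1.25·(LQ²/(gh_f))^4.75 + ν·Q^9.4·(L/(gh_f))^5.2]^0.04
LQ²/(gh_f) = 0.4503; L/(gh_f) = 8.085
Term 1 = ε^1.25·(…)^4.75 = 6.96×10^-8; Term 2 = ν·Q^9.4·(…)^5.2 = 1.01×10^-7
D = 0.66·(6.96×10^-8 + 1.01×10^-7)^0.04 = 0.3539 m = 354 mm
Check: V = 2.40 m/s, Re = 5.62×10^5, f = 0.01440, h_f = 19.2 m ≈ 20.3 m ✓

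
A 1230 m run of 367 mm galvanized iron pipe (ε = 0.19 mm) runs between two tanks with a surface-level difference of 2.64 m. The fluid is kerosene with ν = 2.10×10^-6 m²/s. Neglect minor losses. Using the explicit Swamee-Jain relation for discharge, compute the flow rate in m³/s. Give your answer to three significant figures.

Q ≈ 0.0945 m³/s

Swamee-Jain (Type II): Q = -0.965·√(gD⁵h_f/L)·ln[ε/(3.7D) + √(3.17ν²L/(gD³h_f))]
√(gD⁵h_f/L) = √(9.81·0.367⁵·2.64/1230) = 0.01184
ε/(3.7D) = 1.40×10^-4; √(3.17ν²L/(gD³h_f)) = 1.16×10^-4
Q = -0.965·0.01184·ln(2.558×10^-4) = 0.09450 m³/s
Check: V = 0.893 m/s, Re = 1.56×10^5, f = 0.01948, h_f = 2.66 m ≈ 2.64 m ✓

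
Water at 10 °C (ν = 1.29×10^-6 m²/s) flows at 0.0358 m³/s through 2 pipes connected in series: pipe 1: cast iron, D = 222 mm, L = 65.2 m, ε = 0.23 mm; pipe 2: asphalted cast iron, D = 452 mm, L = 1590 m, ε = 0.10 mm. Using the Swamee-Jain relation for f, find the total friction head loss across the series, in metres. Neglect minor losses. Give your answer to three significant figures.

H ≈ 0.455 m

Pipe 1: V = 0.9249 m/s, Re = 1.59×10^5, ε/D = 0.00104, f = 0.02165, h_1 = f(L/D)V²/2g = 0.2772 m
Pipe 2: V = 0.2231 m/s, Re = 7.82×10^4, ε/D = 2.21×10^-4, f = 0.01991, h_2 = f(L/D)V²/2g = 0.1777 m
Series → Q common, losses add: H = Σh = 0.4549 m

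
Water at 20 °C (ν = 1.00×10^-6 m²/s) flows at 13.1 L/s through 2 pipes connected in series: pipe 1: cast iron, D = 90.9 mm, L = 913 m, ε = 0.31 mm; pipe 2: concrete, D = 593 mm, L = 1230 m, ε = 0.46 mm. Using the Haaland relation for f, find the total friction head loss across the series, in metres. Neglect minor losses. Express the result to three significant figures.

H ≈ 58.0 m

Pipe 1: V = 2.019 m/s, Re = 1.83×10^5, ε/D = 0.00341, f = 0.02779, h_1 = f(L/D)V²/2g = 57.97 m
Pipe 2: V = 0.04743 m/s, Re = 2.81×10^4, ε/D = 7.76×10^-4, f = 0.02542, h_2 = f(L/D)V²/2g = 0.006047 m
Series → Q common, losses add: H = Σh = 57.97 m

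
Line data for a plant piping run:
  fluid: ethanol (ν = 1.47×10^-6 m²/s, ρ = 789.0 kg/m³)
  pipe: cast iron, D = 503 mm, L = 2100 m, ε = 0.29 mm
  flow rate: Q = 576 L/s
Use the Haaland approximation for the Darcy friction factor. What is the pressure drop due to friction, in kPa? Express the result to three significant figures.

V = 4Q/(πD²) = 4·0.576/(π·0.503²) = 2.899 m/s
Re = VD/ν = 2.899·0.503/1.47×10^-6 = 9.92×10^5 → turbulent
ε/D = 0.29/503 = 5.77×10^-4
Haaland: f = 0.01768
h_f = f(L/D)V²/(2g) = 0.01768·(2100/0.503)·2.899²/(2·9.81) = 31.61 m
Δp = ρg·h_f = 789.0·9.81·31.61 = 244.7 kPa

Δp ≈ 245 kPa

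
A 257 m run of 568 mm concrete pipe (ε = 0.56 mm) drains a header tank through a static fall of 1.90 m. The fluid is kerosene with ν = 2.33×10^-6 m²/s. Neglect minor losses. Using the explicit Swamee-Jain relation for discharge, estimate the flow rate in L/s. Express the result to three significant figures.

Swamee-Jain (Type II): Q = -0.965·√(gD⁵h_f/L)·ln[ε/(3.7D) + √(3.17ν²L/(gD³h_f))]
√(gD⁵h_f/L) = √(9.81·0.568⁵·1.90/257) = 0.06548
ε/(3.7D) = 2.66×10^-4; √(3.17ν²L/(gD³h_f)) = 3.60×10^-5
Q = -0.965·0.06548·ln(3.024×10^-4) = 0.5121 m³/s
Check: V = 2.02 m/s, Re = 4.93×10^5, f = 0.02030, h_f = 1.91 m ≈ 1.90 m ✓

Q ≈ 512 L/s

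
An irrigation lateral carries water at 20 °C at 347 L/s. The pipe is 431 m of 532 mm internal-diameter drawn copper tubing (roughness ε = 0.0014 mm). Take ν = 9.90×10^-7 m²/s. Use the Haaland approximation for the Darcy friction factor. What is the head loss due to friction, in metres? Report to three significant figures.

V = 4Q/(πD²) = 4·0.347/(π·0.532²) = 1.561 m/s
Re = VD/ν = 1.561·0.532/9.90×10^-7 = 8.39×10^5 → turbulent
ε/D = 0.0014/532 = 2.63×10^-6
Haaland: f = 0.01197
h_f = f(L/D)V²/(2g) = 0.01197·(431/0.532)·1.561²/(2·9.81) = 1.205 m

h_f ≈ 1.20 m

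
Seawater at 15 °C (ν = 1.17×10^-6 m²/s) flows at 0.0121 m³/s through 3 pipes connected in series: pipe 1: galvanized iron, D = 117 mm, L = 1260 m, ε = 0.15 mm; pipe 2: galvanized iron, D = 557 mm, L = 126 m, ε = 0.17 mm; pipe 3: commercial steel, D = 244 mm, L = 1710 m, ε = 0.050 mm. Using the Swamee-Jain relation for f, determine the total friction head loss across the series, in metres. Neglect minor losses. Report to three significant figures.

Pipe 1: V = 1.125 m/s, Re = 1.13×10^5, ε/D = 0.00128, f = 0.02306, h_1 = f(L/D)V²/2g = 16.03 m
Pipe 2: V = 0.04966 m/s, Re = 2.36×10^4, ε/D = 3.05×10^-4, f = 0.02557, h_2 = f(L/D)V²/2g = 7.271×10^-4 m
Pipe 3: V = 0.2588 m/s, Re = 5.40×10^4, ε/D = 2.05×10^-4, f = 0.02125, h_3 = f(L/D)V²/2g = 0.5083 m
Series → Q common, losses add: H = Σh = 16.54 m

H ≈ 16.5 m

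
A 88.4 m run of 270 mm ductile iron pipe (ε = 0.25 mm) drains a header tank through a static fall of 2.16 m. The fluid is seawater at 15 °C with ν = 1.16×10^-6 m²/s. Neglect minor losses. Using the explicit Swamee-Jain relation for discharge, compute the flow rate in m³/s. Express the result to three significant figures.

Swamee-Jain (Type II): Q = -0.965·√(gD⁵h_f/L)·ln[ε/(3.7D) + √(3.17ν²L/(gD³h_f))]
√(gD⁵h_f/L) = √(9.81·0.270⁵·2.16/88.4) = 0.01855
ε/(3.7D) = 2.50×10^-4; √(3.17ν²L/(gD³h_f)) = 3.01×10^-5
Q = -0.965·0.01855·ln(2.803×10^-4) = 0.1464 m³/s
Check: V = 2.56 m/s, Re = 5.95×10^5, f = 0.01992, h_f = 2.17 m ≈ 2.16 m ✓

Q ≈ 0.146 m³/s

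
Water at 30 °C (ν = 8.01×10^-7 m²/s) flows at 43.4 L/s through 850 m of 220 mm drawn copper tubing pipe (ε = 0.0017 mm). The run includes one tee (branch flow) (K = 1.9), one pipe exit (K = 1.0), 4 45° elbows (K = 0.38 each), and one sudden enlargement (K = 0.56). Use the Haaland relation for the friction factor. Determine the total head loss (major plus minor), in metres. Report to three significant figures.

V = 4Q/(πD²) = 1.142 m/s; V²/2g = 0.06644 m
Re = 3.14×10^5, ε/D = 7.73×10^-6 → f = 0.01429 (Haaland)
Major: h_f = f(L/D)·V²/2g = 0.01429·3864·0.06644 = 3.667 m
Minor: ΣK = 4.98; h_m = ΣK·V²/2g = 0.3309 m
Total H_L = 3.667 + 0.3309 = 3.998 m

H_L ≈ 4.00 m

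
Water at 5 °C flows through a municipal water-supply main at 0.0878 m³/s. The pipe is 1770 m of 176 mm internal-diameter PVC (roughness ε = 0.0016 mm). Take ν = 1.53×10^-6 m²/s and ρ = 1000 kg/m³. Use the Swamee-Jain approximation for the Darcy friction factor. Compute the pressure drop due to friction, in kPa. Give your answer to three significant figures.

Δp ≈ 895 kPa

V = 4Q/(πD²) = 4·0.0878/(π·0.176²) = 3.609 m/s
Re = VD/ν = 3.609·0.176/1.53×10^-6 = 4.15×10^5 → turbulent
ε/D = 0.0016/176 = 9.09×10^-6
Swamee-Jain: f = 0.01367
h_f = f(L/D)V²/(2g) = 0.01367·(1770/0.176)·3.609²/(2·9.81) = 91.25 m
Δp = ρg·h_f = 1000·9.81·91.25 = 895.1 kPa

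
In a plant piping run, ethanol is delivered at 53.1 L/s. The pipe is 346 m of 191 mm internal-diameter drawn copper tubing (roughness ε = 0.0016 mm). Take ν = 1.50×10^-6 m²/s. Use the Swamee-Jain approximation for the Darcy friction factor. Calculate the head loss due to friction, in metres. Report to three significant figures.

V = 4Q/(πD²) = 4·0.0531/(π·0.191²) = 1.853 m/s
Re = VD/ν = 1.853·0.191/1.50×10^-6 = 2.36×10^5 → turbulent
ε/D = 0.0016/191 = 8.38×10^-6
Swamee-Jain: f = 0.01513
h_f = f(L/D)V²/(2g) = 0.01513·(346/0.191)·1.853²/(2·9.81) = 4.798 m

h_f ≈ 4.80 m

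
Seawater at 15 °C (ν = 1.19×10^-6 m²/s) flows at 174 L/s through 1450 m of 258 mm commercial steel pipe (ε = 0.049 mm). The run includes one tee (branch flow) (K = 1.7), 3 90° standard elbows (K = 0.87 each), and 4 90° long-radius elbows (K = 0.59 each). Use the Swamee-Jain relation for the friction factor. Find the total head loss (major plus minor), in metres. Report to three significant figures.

V = 4Q/(πD²) = 3.328 m/s; V²/2g = 0.5646 m
Re = 7.22×10^5, ε/D = 1.90×10^-4 → f = 0.01497 (Swamee-Jain)
Major: h_f = f(L/D)·V²/2g = 0.01497·5620·0.5646 = 47.51 m
Minor: ΣK = 6.67; h_m = ΣK·V²/2g = 3.766 m
Total H_L = 47.51 + 3.766 = 51.27 m

H_L ≈ 51.3 m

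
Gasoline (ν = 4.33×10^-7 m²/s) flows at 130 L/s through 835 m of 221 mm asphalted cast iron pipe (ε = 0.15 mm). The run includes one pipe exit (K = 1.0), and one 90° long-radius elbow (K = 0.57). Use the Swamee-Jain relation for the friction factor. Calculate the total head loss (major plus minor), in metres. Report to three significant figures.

H_L ≈ 41.2 m

V = 4Q/(πD²) = 3.389 m/s; V²/2g = 0.5854 m
Re = 1.73×10^6, ε/D = 6.79×10^-4 → f = 0.01822 (Swamee-Jain)
Major: h_f = f(L/D)·V²/2g = 0.01822·3778·0.5854 = 40.29 m
Minor: ΣK = 1.57; h_m = ΣK·V²/2g = 0.9190 m
Total H_L = 40.29 + 0.9190 = 41.21 m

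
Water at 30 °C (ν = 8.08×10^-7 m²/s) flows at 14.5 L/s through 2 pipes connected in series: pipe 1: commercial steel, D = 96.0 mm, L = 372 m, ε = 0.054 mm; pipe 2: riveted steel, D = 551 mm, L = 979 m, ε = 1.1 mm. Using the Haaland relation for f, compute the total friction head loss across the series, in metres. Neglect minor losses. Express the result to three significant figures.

Pipe 1: V = 2.003 m/s, Re = 2.38×10^5, ε/D = 5.62×10^-4, f = 0.01871, h_1 = f(L/D)V²/2g = 14.83 m
Pipe 2: V = 0.06081 m/s, Re = 4.15×10^4, ε/D = 0.00200, f = 0.02677, h_2 = f(L/D)V²/2g = 0.008964 m
Series → Q common, losses add: H = Σh = 14.84 m

H ≈ 14.8 m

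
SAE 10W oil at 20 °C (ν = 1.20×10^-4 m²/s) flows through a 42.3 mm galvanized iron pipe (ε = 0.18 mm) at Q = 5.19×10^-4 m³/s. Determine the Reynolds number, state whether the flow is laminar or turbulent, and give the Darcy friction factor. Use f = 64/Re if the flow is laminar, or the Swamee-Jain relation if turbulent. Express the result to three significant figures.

V = 4Q/(πD²) = 0.3693 m/s
Re = VD/ν = 0.3693·0.0423/1.20×10^-4 = 130
Re < 2300 → laminar → f = 64/Re = 0.4916

Re ≈ 130; laminar; f = 64/Re ≈ 0.492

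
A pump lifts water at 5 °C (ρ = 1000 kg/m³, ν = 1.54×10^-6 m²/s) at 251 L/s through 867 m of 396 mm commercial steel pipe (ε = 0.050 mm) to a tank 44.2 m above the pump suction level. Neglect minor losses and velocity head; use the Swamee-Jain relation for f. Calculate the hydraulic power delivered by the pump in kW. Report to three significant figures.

P_hyd ≈ 126 kW

V = 4Q/(πD²) = 2.038 m/s; Re = 5.24×10^5; ε/D = 1.26×10^-4; f = 0.01469
h_f = f(L/D)V²/2g = 6.810 m
Total head H = z + h_f = 44.2 + 6.810 = 51.01 m
P_hyd = ρgQH = 1000·9.81·0.251·51.01 = 125.6 kW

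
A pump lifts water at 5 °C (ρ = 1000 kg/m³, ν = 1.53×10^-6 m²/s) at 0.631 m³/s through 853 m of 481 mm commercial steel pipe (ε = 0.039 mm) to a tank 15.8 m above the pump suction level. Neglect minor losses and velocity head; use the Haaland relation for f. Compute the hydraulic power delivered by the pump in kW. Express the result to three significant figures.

P_hyd ≈ 185 kW

V = 4Q/(πD²) = 3.473 m/s; Re = 1.09×10^6; ε/D = 8.11×10^-5; f = 0.01294
h_f = f(L/D)V²/2g = 14.10 m
Total head H = z + h_f = 15.8 + 14.10 = 29.90 m
P_hyd = ρgQH = 1000·9.81·0.631·29.90 = 185.1 kW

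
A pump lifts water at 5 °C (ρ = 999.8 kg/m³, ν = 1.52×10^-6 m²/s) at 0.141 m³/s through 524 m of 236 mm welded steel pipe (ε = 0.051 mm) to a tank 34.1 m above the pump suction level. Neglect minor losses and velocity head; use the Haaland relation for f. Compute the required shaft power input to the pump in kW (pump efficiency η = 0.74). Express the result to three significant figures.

V = 4Q/(πD²) = 3.223 m/s; Re = 5.00×10^5; ε/D = 2.16×10^-4; f = 0.01544
h_f = f(L/D)V²/2g = 18.15 m
Total head H = z + h_f = 34.1 + 18.15 = 52.25 m
P_hyd = ρgQH = 999.8·9.81·0.141·52.25 = 72.26 kW
P_shaft = P_hyd/η = 72.26/0.74 = 97.65 kW

P_shaft ≈ 97.6 kW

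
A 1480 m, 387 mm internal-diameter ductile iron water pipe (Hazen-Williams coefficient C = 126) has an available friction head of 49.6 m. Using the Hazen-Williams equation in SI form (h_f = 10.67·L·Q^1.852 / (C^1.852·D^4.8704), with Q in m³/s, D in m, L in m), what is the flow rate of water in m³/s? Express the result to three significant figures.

Q ≈ 0.462 m³/s

Rearranging: Q = [h_f·C^1.852·D^4.8704 / (10.67·L)]^(1/1.852)
Q = [49.6·126^1.852·0.387^4.8704 / (10.67·1480)]^0.540 = 0.4620 m³/s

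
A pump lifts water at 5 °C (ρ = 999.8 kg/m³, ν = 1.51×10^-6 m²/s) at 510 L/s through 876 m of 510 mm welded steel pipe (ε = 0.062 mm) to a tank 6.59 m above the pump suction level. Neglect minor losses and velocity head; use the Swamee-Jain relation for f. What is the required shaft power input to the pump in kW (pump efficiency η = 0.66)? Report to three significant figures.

P_shaft ≈ 108 kW

V = 4Q/(πD²) = 2.497 m/s; Re = 8.43×10^5; ε/D = 1.22×10^-4; f = 0.01400
h_f = f(L/D)V²/2g = 7.640 m
Total head H = z + h_f = 6.59 + 7.640 = 14.23 m
P_hyd = ρgQH = 999.8·9.81·0.510·14.23 = 71.18 kW
P_shaft = P_hyd/η = 71.18/0.66 = 107.8 kW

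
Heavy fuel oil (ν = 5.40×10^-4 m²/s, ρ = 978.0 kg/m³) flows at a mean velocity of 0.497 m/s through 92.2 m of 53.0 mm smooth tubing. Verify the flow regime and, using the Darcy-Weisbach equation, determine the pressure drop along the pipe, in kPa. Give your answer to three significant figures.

Δp ≈ 276 kPa

Re = VD/ν = 0.497·0.05300/5.40×10^-4 = 48.8 → laminar (Re < 2300)
f = 64/Re = 1.312
h_f = f(L/D)V²/(2g) = 1.312·(92.2/0.05300)·0.497²/(2·9.81) = 28.73 m
Δp = ρg·h_f = 978.0·9.81·28.73 = 275.7 kPa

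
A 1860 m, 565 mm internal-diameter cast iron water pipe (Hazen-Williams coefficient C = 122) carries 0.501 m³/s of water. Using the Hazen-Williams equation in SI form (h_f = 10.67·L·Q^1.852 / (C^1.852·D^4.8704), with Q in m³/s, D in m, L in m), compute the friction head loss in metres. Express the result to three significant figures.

h_f ≈ 12.2 m

h_f = 10.67·1860·0.501^1.852 / (122^1.852·0.565^4.8704) = 12.17 m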